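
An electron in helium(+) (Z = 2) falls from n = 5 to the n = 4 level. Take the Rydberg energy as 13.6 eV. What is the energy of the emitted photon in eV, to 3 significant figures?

1.22 eV

The Bohr energies scale as Z², so for Z = 2: E_n = −54.40/n² eV.
E_5 = −54.40/25 = −2.176 eV and E_4 = −54.40/16 = −3.400 eV.
The photon energy is |E_5 − E_4| = 1.22 eV.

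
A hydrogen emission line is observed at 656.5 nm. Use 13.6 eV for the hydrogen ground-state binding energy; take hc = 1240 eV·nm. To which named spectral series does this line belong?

ΔE = 1240/656.5 = 1.889 eV.
This matches 13.6 × (1/2² − 1/3²), so n_f = 2: the Balmer series.

Balmer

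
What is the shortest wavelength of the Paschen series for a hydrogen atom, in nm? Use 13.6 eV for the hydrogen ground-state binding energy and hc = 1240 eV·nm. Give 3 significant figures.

821 nm

The Paschen series has lower level n_f = 3; the series limit corresponds to n_i → ∞.
ΔE_max = 13.6 × 1 / 3² = 1.511 eV.
λ_min = 1240 / 1.511 = 821 nm.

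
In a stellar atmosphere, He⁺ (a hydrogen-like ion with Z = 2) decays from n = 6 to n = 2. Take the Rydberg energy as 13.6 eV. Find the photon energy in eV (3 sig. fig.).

The Bohr energies scale as Z², so for Z = 2: E_n = −54.40/n² eV.
E_6 = −54.40/36 = −1.511 eV and E_2 = −54.40/4 = −13.60 eV.
The photon energy is |E_6 − E_2| = 12.1 eV.

12.1 eV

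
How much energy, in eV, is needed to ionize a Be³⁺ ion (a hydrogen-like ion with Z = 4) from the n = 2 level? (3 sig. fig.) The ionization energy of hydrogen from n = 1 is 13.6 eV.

E_n = −13.6 Z²/n² = −217.6/n² eV for Z = 4.
E_2 = −217.6/4 = −54.4 eV, so ionization (to E = 0) requires 54.4 eV.

54.4 eV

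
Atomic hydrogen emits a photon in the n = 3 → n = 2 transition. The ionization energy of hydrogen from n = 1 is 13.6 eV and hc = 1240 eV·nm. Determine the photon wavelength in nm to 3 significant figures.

ΔE = 13.60 × (1/2² − 1/3²) = 13.60 × 0.1389 = 1.889 eV.
λ = hc/ΔE = 1240 / 1.889 = 656 nm.
This line belongs to the Balmer series.

656 nm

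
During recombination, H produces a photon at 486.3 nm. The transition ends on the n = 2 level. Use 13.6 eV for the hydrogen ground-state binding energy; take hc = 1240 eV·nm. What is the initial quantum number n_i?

The photon energy is ΔE = hc/λ = 1240 / 486.3 = 2.550 eV.
With Z = 1, ΔE = 13.60 × (1/n_f² − 1/n_i²), so 1/n_f² − 1/n_i² = 0.1875.
With n_f = 2: 1/n_i² = 1/4 − 0.1875 = 0.06251, so n_i ≈ 4.00.

n_i = 4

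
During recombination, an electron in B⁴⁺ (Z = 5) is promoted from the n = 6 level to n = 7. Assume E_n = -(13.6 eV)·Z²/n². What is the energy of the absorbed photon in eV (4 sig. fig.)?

The Bohr energies scale as Z², so for Z = 5: E_n = −340.0/n² eV.
E_7 = −340.0/49 = −6.939 eV and E_6 = −340.0/36 = −9.444 eV.
The photon energy is |E_7 − E_6| = 2.506 eV.

2.506 eV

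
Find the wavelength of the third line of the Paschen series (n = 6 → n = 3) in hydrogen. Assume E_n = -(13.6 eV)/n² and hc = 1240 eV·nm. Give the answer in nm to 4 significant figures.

1094 nm

The Paschen series terminates on n_f = 3; the third line has n_i = 3+3 = 6.
ΔE = 13.60 × (1/3² − 1/6²) = 1.133 eV.
λ = 1240 / 1.133 = 1094 nm.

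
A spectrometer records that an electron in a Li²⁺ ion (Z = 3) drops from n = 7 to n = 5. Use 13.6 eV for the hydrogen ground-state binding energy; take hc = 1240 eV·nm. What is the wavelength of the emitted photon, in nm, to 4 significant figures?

517.1 nm

For Z = 3 the level energies scale as Z², so the effective Rydberg energy is 13.6 × 9 = 122.4 eV.
ΔE = 122.4 × (1/5² − 1/7²) = 122.4 × 0.01959 = 2.398 eV.
λ = hc/ΔE = 1240 / 2.398 = 517.1 nm.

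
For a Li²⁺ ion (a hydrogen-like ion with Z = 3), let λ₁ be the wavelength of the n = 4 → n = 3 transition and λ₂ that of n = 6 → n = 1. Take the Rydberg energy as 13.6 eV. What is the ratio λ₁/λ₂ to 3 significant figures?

λ ∝ 1/ΔE ∝ 1/(1/n_f² − 1/n_i²), and the Z² and hc factors cancel in the ratio.
λ₁/λ₂ = (1/1² − 1/6²)/(1/3² − 1/4²) = 0.9722/0.04861 = 20.0.

20.0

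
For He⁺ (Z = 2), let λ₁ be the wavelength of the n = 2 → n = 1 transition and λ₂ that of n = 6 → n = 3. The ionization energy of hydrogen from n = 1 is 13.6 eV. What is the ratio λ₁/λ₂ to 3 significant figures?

0.111

λ ∝ 1/ΔE ∝ 1/(1/n_f² − 1/n_i²), and the Z² and hc factors cancel in the ratio.
λ₁/λ₂ = (1/3² − 1/6²)/(1/1² − 1/2²) = 0.08333/0.7500 = 0.111.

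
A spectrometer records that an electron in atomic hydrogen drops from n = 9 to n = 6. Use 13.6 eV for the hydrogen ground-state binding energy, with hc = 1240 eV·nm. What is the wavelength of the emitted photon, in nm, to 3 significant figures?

5910 nm

ΔE = 13.60 × (1/6² − 1/9²) = 13.60 × 0.01543 = 0.2099 eV.
λ = hc/ΔE = 1240 / 0.2099 = 5910 nm.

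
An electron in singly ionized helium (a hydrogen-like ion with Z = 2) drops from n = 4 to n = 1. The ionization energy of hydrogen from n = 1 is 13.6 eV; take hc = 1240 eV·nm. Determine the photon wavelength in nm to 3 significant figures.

24.3 nm

For Z = 2 the level energies scale as Z², so the effective Rydberg energy is 13.6 × 4 = 54.40 eV.
ΔE = 54.40 × (1/1² − 1/4²) = 54.40 × 0.9375 = 51.00 eV.
λ = hc/ΔE = 1240 / 51.00 = 24.3 nm.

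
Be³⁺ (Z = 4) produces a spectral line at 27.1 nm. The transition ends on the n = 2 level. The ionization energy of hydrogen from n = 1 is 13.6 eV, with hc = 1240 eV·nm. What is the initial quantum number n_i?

The photon energy is ΔE = hc/λ = 1240 / 27.1 = 45.76 eV.
With Z = 4, ΔE = 217.6 × (1/n_f² − 1/n_i²), so 1/n_f² − 1/n_i² = 0.2103.
With n_f = 2: 1/n_i² = 1/4 − 0.2103 = 0.03972, so n_i ≈ 5.02.

n_i = 5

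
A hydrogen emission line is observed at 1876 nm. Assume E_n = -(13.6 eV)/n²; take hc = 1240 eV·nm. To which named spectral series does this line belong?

Paschen

ΔE = 1240/1876 = 0.6610 eV.
This matches 13.6 × (1/3² − 1/4²), so n_f = 3: the Paschen series.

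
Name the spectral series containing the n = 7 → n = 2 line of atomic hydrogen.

Balmer

The series is set by the lower level: n_f = 2 is the Balmer series.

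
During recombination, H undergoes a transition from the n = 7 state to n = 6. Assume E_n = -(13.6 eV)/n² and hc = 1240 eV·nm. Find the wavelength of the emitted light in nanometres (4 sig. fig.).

ΔE = 13.60 × (1/6² − 1/7²) = 13.60 × 0.007370 = 0.1002 eV.
λ = hc/ΔE = 1240 / 0.1002 = 12370 nm.

12370 nm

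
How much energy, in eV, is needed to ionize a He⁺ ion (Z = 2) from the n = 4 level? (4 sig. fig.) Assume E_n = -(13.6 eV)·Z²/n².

3.400 eV

E_n = −13.6 Z²/n² = −54.40/n² eV for Z = 2.
E_4 = −54.40/16 = −3.400 eV, so ionization (to E = 0) requires 3.400 eV.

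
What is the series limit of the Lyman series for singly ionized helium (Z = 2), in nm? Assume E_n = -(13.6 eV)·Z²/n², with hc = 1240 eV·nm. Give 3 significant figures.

22.8 nm

The Lyman series has lower level n_f = 1; the series limit corresponds to n_i → ∞.
ΔE_max = 13.6 × 4 / 1² = 54.40 eV.
λ_min = 1240 / 54.40 = 22.8 nm.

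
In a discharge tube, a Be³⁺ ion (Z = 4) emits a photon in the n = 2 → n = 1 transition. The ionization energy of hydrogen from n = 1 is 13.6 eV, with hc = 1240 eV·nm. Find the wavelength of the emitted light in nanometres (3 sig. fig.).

7.60 nm

For Z = 4 the level energies scale as Z², so the effective Rydberg energy is 13.6 × 16 = 217.6 eV.
ΔE = 217.6 × (1/1² − 1/2²) = 217.6 × 0.7500 = 163.2 eV.
λ = hc/ΔE = 1240 / 163.2 = 7.60 nm.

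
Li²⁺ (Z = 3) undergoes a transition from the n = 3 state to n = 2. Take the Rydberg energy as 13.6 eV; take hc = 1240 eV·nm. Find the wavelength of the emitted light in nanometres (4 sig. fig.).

72.94 nm

For Z = 3 the level energies scale as Z², so the effective Rydberg energy is 13.6 × 9 = 122.4 eV.
ΔE = 122.4 × (1/2² − 1/3²) = 122.4 × 0.1389 = 17.00 eV.
λ = hc/ΔE = 1240 / 17.00 = 72.94 nm.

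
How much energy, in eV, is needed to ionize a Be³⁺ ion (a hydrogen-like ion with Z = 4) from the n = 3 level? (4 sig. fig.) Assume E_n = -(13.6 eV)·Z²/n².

24.18 eV

E_n = −13.6 Z²/n² = −217.6/n² eV for Z = 4.
E_3 = −217.6/9 = −24.18 eV, so ionization (to E = 0) requires 24.18 eV.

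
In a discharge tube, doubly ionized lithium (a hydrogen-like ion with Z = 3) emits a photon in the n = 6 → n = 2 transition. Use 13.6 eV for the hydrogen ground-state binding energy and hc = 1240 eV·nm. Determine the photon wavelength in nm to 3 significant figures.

For Z = 3 the level energies scale as Z², so the effective Rydberg energy is 13.6 × 9 = 122.4 eV.
ΔE = 122.4 × (1/2² − 1/6²) = 122.4 × 0.2222 = 27.20 eV.
λ = hc/ΔE = 1240 / 27.20 = 45.6 nm.

45.6 nm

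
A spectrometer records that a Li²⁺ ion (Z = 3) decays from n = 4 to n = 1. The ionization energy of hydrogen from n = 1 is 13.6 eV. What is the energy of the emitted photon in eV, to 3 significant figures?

The Bohr energies scale as Z², so for Z = 3: E_n = −122.4/n² eV.
E_4 = −122.4/16 = −7.650 eV and E_1 = −122.4/1 = −122.4 eV.
The photon energy is |E_4 − E_1| = 115 eV.

115 eV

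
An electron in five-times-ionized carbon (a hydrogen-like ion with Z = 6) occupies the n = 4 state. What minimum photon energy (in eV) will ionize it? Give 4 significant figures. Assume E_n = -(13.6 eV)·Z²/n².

E_n = −13.6 Z²/n² = −489.6/n² eV for Z = 6.
E_4 = −489.6/16 = −30.60 eV, so ionization (to E = 0) requires 30.60 eV.

30.60 eV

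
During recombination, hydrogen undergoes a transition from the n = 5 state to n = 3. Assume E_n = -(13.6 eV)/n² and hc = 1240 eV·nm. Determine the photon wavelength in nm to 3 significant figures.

ΔE = 13.60 × (1/3² − 1/5²) = 13.60 × 0.07111 = 0.9671 eV.
λ = hc/ΔE = 1240 / 0.9671 = 1280 nm.
This line belongs to the Paschen series.

1280 nm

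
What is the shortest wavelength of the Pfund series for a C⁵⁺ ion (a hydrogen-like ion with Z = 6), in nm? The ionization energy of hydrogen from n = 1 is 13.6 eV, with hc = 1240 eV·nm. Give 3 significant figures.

The Pfund series has lower level n_f = 5; the series limit corresponds to n_i → ∞.
ΔE_max = 13.6 × 36 / 5² = 19.58 eV.
λ_min = 1240 / 19.58 = 63.3 nm.

63.3 nm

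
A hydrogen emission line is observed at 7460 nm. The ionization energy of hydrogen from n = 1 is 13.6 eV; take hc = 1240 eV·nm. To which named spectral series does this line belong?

ΔE = 1240/7460 = 0.1662 eV.
This matches 13.6 × (1/5² − 1/6²), so n_f = 5: the Pfund series.

Pfund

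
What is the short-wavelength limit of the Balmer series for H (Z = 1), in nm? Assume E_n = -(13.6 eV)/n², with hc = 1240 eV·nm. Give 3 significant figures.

365 nm

The Balmer series has lower level n_f = 2; the series limit corresponds to n_i → ∞.
ΔE_max = 13.6 × 1 / 2² = 3.400 eV.
λ_min = 1240 / 3.400 = 365 nm.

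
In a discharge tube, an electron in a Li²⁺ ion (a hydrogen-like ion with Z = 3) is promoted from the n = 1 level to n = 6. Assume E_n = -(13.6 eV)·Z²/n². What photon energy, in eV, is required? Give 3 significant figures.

The Bohr energies scale as Z², so for Z = 3: E_n = −122.4/n² eV.
E_6 = −122.4/36 = −3.400 eV and E_1 = −122.4/1 = −122.4 eV.
The photon energy is |E_6 − E_1| = 119 eV.

119 eV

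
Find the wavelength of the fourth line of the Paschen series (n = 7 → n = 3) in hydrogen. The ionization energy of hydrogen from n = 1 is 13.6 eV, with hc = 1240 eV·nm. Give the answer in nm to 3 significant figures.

1010 nm

The Paschen series terminates on n_f = 3; the fourth line has n_i = 3+4 = 7.
ΔE = 13.60 × (1/3² − 1/7²) = 1.234 eV.
λ = 1240 / 1.234 = 1010 nm.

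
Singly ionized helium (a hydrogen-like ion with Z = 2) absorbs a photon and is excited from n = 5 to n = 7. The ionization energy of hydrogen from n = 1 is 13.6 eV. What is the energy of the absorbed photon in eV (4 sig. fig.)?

1.066 eV

The Bohr energies scale as Z², so for Z = 2: E_n = −54.40/n² eV.
E_7 = −54.40/49 = −1.110 eV and E_5 = −54.40/25 = −2.176 eV.
The photon energy is |E_7 − E_5| = 1.066 eV.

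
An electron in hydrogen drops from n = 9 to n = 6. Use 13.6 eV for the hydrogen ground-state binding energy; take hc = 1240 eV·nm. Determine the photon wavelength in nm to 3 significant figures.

5910 nm

ΔE = 13.60 × (1/6² − 1/9²) = 13.60 × 0.01543 = 0.2099 eV.
λ = hc/ΔE = 1240 / 0.2099 = 5910 nm.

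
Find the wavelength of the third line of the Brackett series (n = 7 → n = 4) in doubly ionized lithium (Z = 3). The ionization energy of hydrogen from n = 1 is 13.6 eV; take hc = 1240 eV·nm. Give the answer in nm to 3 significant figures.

241 nm

The Brackett series terminates on n_f = 4; the third line has n_i = 4+3 = 7.
ΔE = 122.4 × (1/4² − 1/7²) = 5.152 eV.
λ = 1240 / 5.152 = 241 nm.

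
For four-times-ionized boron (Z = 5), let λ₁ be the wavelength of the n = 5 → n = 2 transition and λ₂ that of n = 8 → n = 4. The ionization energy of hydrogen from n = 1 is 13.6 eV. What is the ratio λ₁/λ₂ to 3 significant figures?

λ ∝ 1/ΔE ∝ 1/(1/n_f² − 1/n_i²), and the Z² and hc factors cancel in the ratio.
λ₁/λ₂ = (1/4² − 1/8²)/(1/2² − 1/5²) = 0.04688/0.2100 = 0.223.

0.223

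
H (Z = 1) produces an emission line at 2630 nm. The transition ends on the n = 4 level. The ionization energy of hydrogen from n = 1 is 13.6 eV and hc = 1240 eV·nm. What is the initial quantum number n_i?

The photon energy is ΔE = hc/λ = 1240 / 2630 = 0.4715 eV.
With Z = 1, ΔE = 13.60 × (1/n_f² − 1/n_i²), so 1/n_f² − 1/n_i² = 0.03467.
With n_f = 4: 1/n_i² = 1/16 − 0.03467 = 0.02783, so n_i ≈ 5.99.

n_i = 6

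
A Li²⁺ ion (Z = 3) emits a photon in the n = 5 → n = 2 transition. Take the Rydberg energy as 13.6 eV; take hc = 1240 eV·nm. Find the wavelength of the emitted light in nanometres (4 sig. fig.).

48.24 nm

For Z = 3 the level energies scale as Z², so the effective Rydberg energy is 13.6 × 9 = 122.4 eV.
ΔE = 122.4 × (1/2² − 1/5²) = 122.4 × 0.2100 = 25.70 eV.
λ = hc/ΔE = 1240 / 25.70 = 48.24 nm.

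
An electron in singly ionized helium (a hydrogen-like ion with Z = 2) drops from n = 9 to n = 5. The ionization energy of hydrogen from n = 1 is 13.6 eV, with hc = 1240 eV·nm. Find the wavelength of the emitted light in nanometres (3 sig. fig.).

For Z = 2 the level energies scale as Z², so the effective Rydberg energy is 13.6 × 4 = 54.40 eV.
ΔE = 54.40 × (1/5² − 1/9²) = 54.40 × 0.02765 = 1.504 eV.
λ = hc/ΔE = 1240 / 1.504 = 824 nm.

824 nm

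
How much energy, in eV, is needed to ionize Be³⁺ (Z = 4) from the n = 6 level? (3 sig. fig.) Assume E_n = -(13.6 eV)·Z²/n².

6.04 eV

E_n = −13.6 Z²/n² = −217.6/n² eV for Z = 4.
E_6 = −217.6/36 = −6.04 eV, so ionization (to E = 0) requires 6.04 eV.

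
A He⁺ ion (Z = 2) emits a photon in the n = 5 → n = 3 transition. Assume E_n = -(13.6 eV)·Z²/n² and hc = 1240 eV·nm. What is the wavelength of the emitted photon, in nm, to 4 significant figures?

For Z = 2 the level energies scale as Z², so the effective Rydberg energy is 13.6 × 4 = 54.40 eV.
ΔE = 54.40 × (1/3² − 1/5²) = 54.40 × 0.07111 = 3.868 eV.
λ = hc/ΔE = 1240 / 3.868 = 320.5 nm.

320.5 nm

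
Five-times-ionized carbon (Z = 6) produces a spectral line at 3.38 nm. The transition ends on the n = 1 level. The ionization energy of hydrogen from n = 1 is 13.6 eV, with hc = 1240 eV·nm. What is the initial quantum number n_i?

n_i = 2

The photon energy is ΔE = hc/λ = 1240 / 3.38 = 366.9 eV.
With Z = 6, ΔE = 489.6 × (1/n_f² − 1/n_i²), so 1/n_f² − 1/n_i² = 0.7493.
With n_f = 1: 1/n_i² = 1/1 − 0.7493 = 0.2507, so n_i ≈ 2.00.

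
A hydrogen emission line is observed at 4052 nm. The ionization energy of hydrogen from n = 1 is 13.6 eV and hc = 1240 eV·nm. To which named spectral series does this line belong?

ΔE = 1240/4052 = 0.3060 eV.
This matches 13.6 × (1/4² − 1/5²), so n_f = 4: the Brackett series.

Brackett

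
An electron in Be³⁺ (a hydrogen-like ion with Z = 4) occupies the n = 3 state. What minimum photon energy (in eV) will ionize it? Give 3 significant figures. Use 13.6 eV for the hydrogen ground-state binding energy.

E_n = −13.6 Z²/n² = −217.6/n² eV for Z = 4.
E_3 = −217.6/9 = −24.2 eV, so ionization (to E = 0) requires 24.2 eV.

24.2 eV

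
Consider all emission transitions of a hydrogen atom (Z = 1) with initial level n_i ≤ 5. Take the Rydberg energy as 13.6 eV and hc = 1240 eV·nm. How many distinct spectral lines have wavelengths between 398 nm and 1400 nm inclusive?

4

Enumerate all n_i → n_f pairs with 1 ≤ n_f < n_i ≤ 5 and compute λ = 1240 / [13.6·1·(1/n_f² − 1/n_i²)].
Lines falling in [398, 1400] nm: 5→2 (434.2 nm), 4→2 (486.3 nm), 3→2 (656.5 nm), 5→3 (1282 nm).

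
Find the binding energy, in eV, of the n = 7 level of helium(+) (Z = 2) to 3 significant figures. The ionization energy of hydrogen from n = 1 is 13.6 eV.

E_n = −13.6 Z²/n² = −54.40/n² eV for Z = 2.
E_7 = −54.40/49 = −1.11 eV, so ionization (to E = 0) requires 1.11 eV.

1.11 eV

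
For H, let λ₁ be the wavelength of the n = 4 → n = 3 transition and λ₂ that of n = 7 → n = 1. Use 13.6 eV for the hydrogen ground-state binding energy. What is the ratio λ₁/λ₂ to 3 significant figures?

λ ∝ 1/ΔE ∝ 1/(1/n_f² − 1/n_i²), and the Z² and hc factors cancel in the ratio.
λ₁/λ₂ = (1/1² − 1/7²)/(1/3² − 1/4²) = 0.9796/0.04861 = 20.2.

20.2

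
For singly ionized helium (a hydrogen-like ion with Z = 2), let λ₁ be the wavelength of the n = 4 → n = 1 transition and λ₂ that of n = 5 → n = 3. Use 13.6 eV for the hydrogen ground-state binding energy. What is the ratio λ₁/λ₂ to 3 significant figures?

0.0759

λ ∝ 1/ΔE ∝ 1/(1/n_f² − 1/n_i²), and the Z² and hc factors cancel in the ratio.
λ₁/λ₂ = (1/3² − 1/5²)/(1/1² − 1/4²) = 0.07111/0.9375 = 0.0759.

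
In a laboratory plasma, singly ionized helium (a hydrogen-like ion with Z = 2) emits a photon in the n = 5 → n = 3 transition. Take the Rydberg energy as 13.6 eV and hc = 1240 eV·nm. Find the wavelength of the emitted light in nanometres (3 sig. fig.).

For Z = 2 the level energies scale as Z², so the effective Rydberg energy is 13.6 × 4 = 54.40 eV.
ΔE = 54.40 × (1/3² − 1/5²) = 54.40 × 0.07111 = 3.868 eV.
λ = hc/ΔE = 1240 / 3.868 = 321 nm.

321 nm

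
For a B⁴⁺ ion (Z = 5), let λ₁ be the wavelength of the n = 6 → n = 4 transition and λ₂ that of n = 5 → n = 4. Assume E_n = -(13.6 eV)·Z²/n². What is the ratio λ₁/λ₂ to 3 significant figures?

0.648

λ ∝ 1/ΔE ∝ 1/(1/n_f² − 1/n_i²), and the Z² and hc factors cancel in the ratio.
λ₁/λ₂ = (1/4² − 1/5²)/(1/4² − 1/6²) = 0.02250/0.03472 = 0.648.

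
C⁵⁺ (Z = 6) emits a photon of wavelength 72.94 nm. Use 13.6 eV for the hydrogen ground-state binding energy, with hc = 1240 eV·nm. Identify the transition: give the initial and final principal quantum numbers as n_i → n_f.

n_i = 6, n_f = 4

The photon energy is ΔE = hc/λ = 1240 / 72.94 = 17.00 eV.
With Z = 6, ΔE = 489.6 × (1/n_f² − 1/n_i²), so 1/n_f² − 1/n_i² = 0.03472.
Trying n_f = 4 gives 1/n_i² = 0.02778, i.e. n_i ≈ 6; this pair matches.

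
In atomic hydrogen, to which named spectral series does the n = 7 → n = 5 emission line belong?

The series is set by the lower level: n_f = 5 is the Pfund series.

Pfund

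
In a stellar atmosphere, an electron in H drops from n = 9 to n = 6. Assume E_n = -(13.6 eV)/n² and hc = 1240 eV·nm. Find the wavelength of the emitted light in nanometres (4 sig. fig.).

ΔE = 13.60 × (1/6² − 1/9²) = 13.60 × 0.01543 = 0.2099 eV.
λ = hc/ΔE = 1240 / 0.2099 = 5908 nm.

5908 nm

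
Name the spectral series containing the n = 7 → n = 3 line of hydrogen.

Paschen

The series is set by the lower level: n_f = 3 is the Paschen series.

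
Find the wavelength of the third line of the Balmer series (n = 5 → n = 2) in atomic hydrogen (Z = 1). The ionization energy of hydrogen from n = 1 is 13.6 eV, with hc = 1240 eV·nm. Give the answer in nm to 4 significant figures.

The Balmer series terminates on n_f = 2; the third line has n_i = 2+3 = 5.
ΔE = 13.60 × (1/2² − 1/5²) = 2.856 eV.
λ = 1240 / 2.856 = 434.2 nm.

434.2 nm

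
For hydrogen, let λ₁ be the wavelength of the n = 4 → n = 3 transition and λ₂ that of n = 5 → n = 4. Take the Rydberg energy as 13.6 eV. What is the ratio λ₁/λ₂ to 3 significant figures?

λ ∝ 1/ΔE ∝ 1/(1/n_f² − 1/n_i²), and the Z² and hc factors cancel in the ratio.
λ₁/λ₂ = (1/4² − 1/5²)/(1/3² − 1/4²) = 0.02250/0.04861 = 0.463.

0.463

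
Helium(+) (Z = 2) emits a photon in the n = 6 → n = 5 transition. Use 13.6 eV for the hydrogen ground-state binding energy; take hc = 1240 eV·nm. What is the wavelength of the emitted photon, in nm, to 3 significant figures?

For Z = 2 the level energies scale as Z², so the effective Rydberg energy is 13.6 × 4 = 54.40 eV.
ΔE = 54.40 × (1/5² − 1/6²) = 54.40 × 0.01222 = 0.6649 eV.
λ = hc/ΔE = 1240 / 0.6649 = 1860 nm.

1860 nm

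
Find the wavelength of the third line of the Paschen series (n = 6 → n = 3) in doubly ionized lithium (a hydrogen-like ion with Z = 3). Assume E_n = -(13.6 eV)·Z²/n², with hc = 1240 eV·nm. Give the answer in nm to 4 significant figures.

The Paschen series terminates on n_f = 3; the third line has n_i = 3+3 = 6.
ΔE = 122.4 × (1/3² − 1/6²) = 10.20 eV.
λ = 1240 / 10.20 = 121.6 nm.

121.6 nm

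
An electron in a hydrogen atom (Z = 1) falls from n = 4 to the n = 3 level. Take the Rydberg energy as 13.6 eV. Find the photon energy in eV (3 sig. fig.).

E_4 = −13.60/16 = −0.8500 eV and E_3 = −13.60/9 = −1.511 eV.
The photon energy is |E_4 − E_3| = 0.661 eV.

0.661 eV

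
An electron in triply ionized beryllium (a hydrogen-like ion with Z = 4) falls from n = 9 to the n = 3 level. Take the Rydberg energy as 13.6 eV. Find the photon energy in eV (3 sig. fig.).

The Bohr energies scale as Z², so for Z = 4: E_n = −217.6/n² eV.
E_9 = −217.6/81 = −2.686 eV and E_3 = −217.6/9 = −24.18 eV.
The photon energy is |E_9 − E_3| = 21.5 eV.

21.5 eV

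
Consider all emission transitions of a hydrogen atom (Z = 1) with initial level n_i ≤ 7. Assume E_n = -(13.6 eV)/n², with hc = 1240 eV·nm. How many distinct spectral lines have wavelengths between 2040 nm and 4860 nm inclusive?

4

Enumerate all n_i → n_f pairs with 1 ≤ n_f < n_i ≤ 7 and compute λ = 1240 / [13.6·1·(1/n_f² − 1/n_i²)].
Lines falling in [2040, 4860] nm: 7→4 (2166 nm), 6→4 (2626 nm), 5→4 (4052 nm), 7→5 (4654 nm).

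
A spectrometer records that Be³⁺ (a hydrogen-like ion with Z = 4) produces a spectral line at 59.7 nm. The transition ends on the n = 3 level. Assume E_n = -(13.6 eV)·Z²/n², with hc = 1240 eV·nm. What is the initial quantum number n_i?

n_i = 8

The photon energy is ΔE = hc/λ = 1240 / 59.7 = 20.77 eV.
With Z = 4, ΔE = 217.6 × (1/n_f² − 1/n_i²), so 1/n_f² − 1/n_i² = 0.09545.
With n_f = 3: 1/n_i² = 1/9 − 0.09545 = 0.01566, so n_i ≈ 7.99.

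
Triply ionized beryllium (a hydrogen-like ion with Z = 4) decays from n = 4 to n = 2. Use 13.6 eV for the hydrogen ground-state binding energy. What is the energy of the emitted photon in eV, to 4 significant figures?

The Bohr energies scale as Z², so for Z = 4: E_n = −217.6/n² eV.
E_4 = −217.6/16 = −13.60 eV and E_2 = −217.6/4 = −54.40 eV.
The photon energy is |E_4 − E_2| = 40.80 eV.

40.80 eV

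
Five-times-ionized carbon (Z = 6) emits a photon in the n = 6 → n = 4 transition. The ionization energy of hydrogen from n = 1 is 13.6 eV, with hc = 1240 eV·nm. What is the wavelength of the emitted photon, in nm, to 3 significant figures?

For Z = 6 the level energies scale as Z², so the effective Rydberg energy is 13.6 × 36 = 489.6 eV.
ΔE = 489.6 × (1/4² − 1/6²) = 489.6 × 0.03472 = 17.00 eV.
λ = hc/ΔE = 1240 / 17.00 = 72.9 nm.

72.9 nm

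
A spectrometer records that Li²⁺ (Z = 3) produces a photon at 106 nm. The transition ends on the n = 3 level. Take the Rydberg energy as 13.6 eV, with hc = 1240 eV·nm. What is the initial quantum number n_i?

n_i = 8

The photon energy is ΔE = hc/λ = 1240 / 106 = 11.70 eV.
With Z = 3, ΔE = 122.4 × (1/n_f² − 1/n_i²), so 1/n_f² − 1/n_i² = 0.09557.
With n_f = 3: 1/n_i² = 1/9 − 0.09557 = 0.01554, so n_i ≈ 8.02.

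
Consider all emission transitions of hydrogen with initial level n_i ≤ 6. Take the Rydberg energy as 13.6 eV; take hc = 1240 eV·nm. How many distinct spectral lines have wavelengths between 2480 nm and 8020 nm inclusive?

3

Enumerate all n_i → n_f pairs with 1 ≤ n_f < n_i ≤ 6 and compute λ = 1240 / [13.6·1·(1/n_f² − 1/n_i²)].
Lines falling in [2480, 8020] nm: 6→4 (2626 nm), 5→4 (4052 nm), 6→5 (7460 nm).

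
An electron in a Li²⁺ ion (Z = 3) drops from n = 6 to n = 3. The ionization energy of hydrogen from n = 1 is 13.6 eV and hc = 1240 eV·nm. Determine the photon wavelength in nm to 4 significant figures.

121.6 nm

For Z = 3 the level energies scale as Z², so the effective Rydberg energy is 13.6 × 9 = 122.4 eV.
ΔE = 122.4 × (1/3² − 1/6²) = 122.4 × 0.08333 = 10.20 eV.
λ = hc/ΔE = 1240 / 10.20 = 121.6 nm.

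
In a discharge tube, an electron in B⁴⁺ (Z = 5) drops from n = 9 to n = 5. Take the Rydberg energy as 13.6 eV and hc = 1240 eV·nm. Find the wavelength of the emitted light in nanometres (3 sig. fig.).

132 nm

For Z = 5 the level energies scale as Z², so the effective Rydberg energy is 13.6 × 25 = 340.0 eV.
ΔE = 340.0 × (1/5² − 1/9²) = 340.0 × 0.02765 = 9.402 eV.
λ = hc/ΔE = 1240 / 9.402 = 132 nm.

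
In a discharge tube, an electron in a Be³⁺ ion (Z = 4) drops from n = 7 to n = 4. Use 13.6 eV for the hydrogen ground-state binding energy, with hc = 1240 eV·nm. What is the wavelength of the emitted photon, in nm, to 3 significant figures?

For Z = 4 the level energies scale as Z², so the effective Rydberg energy is 13.6 × 16 = 217.6 eV.
ΔE = 217.6 × (1/4² − 1/7²) = 217.6 × 0.04209 = 9.159 eV.
λ = hc/ΔE = 1240 / 9.159 = 135 nm.

135 nm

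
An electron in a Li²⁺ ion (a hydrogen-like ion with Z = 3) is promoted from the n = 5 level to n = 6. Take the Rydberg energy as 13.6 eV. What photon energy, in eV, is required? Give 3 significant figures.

The Bohr energies scale as Z², so for Z = 3: E_n = −122.4/n² eV.
E_6 = −122.4/36 = −3.400 eV and E_5 = −122.4/25 = −4.896 eV.
The photon energy is |E_6 − E_5| = 1.50 eV.

1.50 eV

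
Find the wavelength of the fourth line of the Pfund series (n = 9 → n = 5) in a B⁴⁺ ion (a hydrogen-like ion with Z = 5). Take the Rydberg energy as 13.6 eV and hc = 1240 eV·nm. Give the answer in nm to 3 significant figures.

The Pfund series terminates on n_f = 5; the fourth line has n_i = 5+4 = 9.
ΔE = 340.0 × (1/5² − 1/9²) = 9.402 eV.
λ = 1240 / 9.402 = 132 nm.

132 nm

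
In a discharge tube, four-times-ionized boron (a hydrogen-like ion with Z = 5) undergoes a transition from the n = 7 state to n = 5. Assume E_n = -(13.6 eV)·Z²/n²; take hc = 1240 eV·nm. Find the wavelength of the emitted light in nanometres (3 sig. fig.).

For Z = 5 the level energies scale as Z², so the effective Rydberg energy is 13.6 × 25 = 340.0 eV.
ΔE = 340.0 × (1/5² − 1/7²) = 340.0 × 0.01959 = 6.661 eV.
λ = hc/ΔE = 1240 / 6.661 = 186 nm.

186 nm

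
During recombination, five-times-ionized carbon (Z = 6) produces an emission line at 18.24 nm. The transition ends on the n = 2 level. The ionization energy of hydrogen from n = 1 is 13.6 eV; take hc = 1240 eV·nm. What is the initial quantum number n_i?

n_i = 3

The photon energy is ΔE = hc/λ = 1240 / 18.24 = 67.98 eV.
With Z = 6, ΔE = 489.6 × (1/n_f² − 1/n_i²), so 1/n_f² − 1/n_i² = 0.1389.
With n_f = 2: 1/n_i² = 1/4 − 0.1389 = 0.1111, so n_i ≈ 3.00.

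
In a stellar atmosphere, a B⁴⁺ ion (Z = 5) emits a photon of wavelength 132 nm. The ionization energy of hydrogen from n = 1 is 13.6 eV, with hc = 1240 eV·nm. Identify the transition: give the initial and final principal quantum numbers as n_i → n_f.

The photon energy is ΔE = hc/λ = 1240 / 132 = 9.394 eV.
With Z = 5, ΔE = 340.0 × (1/n_f² − 1/n_i²), so 1/n_f² − 1/n_i² = 0.02763.
Trying n_f = 5 gives 1/n_i² = 0.01237, i.e. n_i ≈ 9; this pair matches.

n_i = 9, n_f = 5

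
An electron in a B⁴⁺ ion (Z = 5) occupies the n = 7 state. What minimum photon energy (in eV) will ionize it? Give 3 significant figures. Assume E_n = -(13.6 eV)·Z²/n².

6.94 eV

E_n = −13.6 Z²/n² = −340.0/n² eV for Z = 5.
E_7 = −340.0/49 = −6.94 eV, so ionization (to E = 0) requires 6.94 eV.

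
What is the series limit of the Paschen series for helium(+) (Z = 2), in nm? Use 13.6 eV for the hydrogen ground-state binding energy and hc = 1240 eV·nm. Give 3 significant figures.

205 nm

The Paschen series has lower level n_f = 3; the series limit corresponds to n_i → ∞.
ΔE_max = 13.6 × 4 / 3² = 6.044 eV.
λ_min = 1240 / 6.044 = 205 nm.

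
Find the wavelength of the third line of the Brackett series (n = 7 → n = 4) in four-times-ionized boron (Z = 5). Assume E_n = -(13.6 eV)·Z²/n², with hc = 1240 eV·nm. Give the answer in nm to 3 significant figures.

86.6 nm

The Brackett series terminates on n_f = 4; the third line has n_i = 4+3 = 7.
ΔE = 340.0 × (1/4² − 1/7²) = 14.31 eV.
λ = 1240 / 14.31 = 86.6 nm.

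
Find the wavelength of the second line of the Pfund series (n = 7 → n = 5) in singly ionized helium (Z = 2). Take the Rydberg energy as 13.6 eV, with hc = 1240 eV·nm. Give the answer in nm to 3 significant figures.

1160 nm

The Pfund series terminates on n_f = 5; the second line has n_i = 5+2 = 7.
ΔE = 54.40 × (1/5² − 1/7²) = 1.066 eV.
λ = 1240 / 1.066 = 1160 nm.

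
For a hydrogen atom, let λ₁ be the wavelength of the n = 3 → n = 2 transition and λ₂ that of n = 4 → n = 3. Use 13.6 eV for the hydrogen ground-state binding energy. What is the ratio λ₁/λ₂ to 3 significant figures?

λ ∝ 1/ΔE ∝ 1/(1/n_f² − 1/n_i²), and the Z² and hc factors cancel in the ratio.
λ₁/λ₂ = (1/3² − 1/4²)/(1/2² − 1/3²) = 0.04861/0.1389 = 0.350.

0.350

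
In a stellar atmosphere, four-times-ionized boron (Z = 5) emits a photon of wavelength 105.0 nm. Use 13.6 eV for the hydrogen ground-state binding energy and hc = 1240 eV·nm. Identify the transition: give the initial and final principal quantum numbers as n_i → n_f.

The photon energy is ΔE = hc/λ = 1240 / 105.0 = 11.81 eV.
With Z = 5, ΔE = 340.0 × (1/n_f² − 1/n_i²), so 1/n_f² − 1/n_i² = 0.03473.
Trying n_f = 4 gives 1/n_i² = 0.02777, i.e. n_i ≈ 6; this pair matches.

n_i = 6, n_f = 4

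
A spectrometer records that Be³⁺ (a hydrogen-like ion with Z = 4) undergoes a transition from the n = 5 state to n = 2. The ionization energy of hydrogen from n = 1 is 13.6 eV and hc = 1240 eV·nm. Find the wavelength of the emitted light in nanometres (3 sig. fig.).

27.1 nm

For Z = 4 the level energies scale as Z², so the effective Rydberg energy is 13.6 × 16 = 217.6 eV.
ΔE = 217.6 × (1/2² − 1/5²) = 217.6 × 0.2100 = 45.70 eV.
λ = hc/ΔE = 1240 / 45.70 = 27.1 nm.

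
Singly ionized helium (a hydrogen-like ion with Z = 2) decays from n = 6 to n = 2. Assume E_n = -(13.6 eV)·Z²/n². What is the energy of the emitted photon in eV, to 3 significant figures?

The Bohr energies scale as Z², so for Z = 2: E_n = −54.40/n² eV.
E_6 = −54.40/36 = −1.511 eV and E_2 = −54.40/4 = −13.60 eV.
The photon energy is |E_6 − E_2| = 12.1 eV.

12.1 eV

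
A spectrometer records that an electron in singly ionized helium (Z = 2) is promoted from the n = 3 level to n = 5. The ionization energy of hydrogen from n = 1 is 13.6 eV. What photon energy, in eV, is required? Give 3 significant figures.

3.87 eV

The Bohr energies scale as Z², so for Z = 2: E_n = −54.40/n² eV.
E_5 = −54.40/25 = −2.176 eV and E_3 = −54.40/9 = −6.044 eV.
The photon energy is |E_5 − E_3| = 3.87 eV.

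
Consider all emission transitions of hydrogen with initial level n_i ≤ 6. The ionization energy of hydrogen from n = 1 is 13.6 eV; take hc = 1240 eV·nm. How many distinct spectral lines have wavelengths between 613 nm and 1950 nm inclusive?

Enumerate all n_i → n_f pairs with 1 ≤ n_f < n_i ≤ 6 and compute λ = 1240 / [13.6·1·(1/n_f² − 1/n_i²)].
Lines falling in [613, 1950] nm: 3→2 (656.5 nm), 6→3 (1094 nm), 5→3 (1282 nm), 4→3 (1876 nm).

4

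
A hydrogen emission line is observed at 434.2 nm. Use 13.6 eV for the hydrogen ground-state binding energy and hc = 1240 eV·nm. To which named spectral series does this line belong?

Balmer

ΔE = 1240/434.2 = 2.856 eV.
This matches 13.6 × (1/2² − 1/5²), so n_f = 2: the Balmer series.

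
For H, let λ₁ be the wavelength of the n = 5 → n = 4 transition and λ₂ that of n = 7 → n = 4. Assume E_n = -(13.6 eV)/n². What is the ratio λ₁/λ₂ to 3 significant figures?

1.87

λ ∝ 1/ΔE ∝ 1/(1/n_f² − 1/n_i²), and the Z² and hc factors cancel in the ratio.
λ₁/λ₂ = (1/4² − 1/7²)/(1/4² − 1/5²) = 0.04209/0.02250 = 1.87.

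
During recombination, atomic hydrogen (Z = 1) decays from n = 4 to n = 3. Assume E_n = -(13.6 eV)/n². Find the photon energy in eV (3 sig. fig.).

0.661 eV

E_4 = −13.60/16 = −0.8500 eV and E_3 = −13.60/9 = −1.511 eV.
The photon energy is |E_4 − E_3| = 0.661 eV.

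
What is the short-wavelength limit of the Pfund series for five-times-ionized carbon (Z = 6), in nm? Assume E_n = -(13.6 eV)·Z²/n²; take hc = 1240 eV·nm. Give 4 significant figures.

63.32 nm

The Pfund series has lower level n_f = 5; the series limit corresponds to n_i → ∞.
ΔE_max = 13.6 × 36 / 5² = 19.58 eV.
λ_min = 1240 / 19.58 = 63.32 nm.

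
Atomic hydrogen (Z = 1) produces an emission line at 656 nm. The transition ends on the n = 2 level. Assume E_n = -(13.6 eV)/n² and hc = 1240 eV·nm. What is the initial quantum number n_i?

n_i = 3

The photon energy is ΔE = hc/λ = 1240 / 656 = 1.890 eV.
With Z = 1, ΔE = 13.60 × (1/n_f² − 1/n_i²), so 1/n_f² − 1/n_i² = 0.1390.
With n_f = 2: 1/n_i² = 1/4 − 0.1390 = 0.1110, so n_i ≈ 3.00.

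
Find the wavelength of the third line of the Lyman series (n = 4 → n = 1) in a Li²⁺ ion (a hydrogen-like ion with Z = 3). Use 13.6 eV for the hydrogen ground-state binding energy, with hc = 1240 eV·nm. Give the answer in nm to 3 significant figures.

The Lyman series terminates on n_f = 1; the third line has n_i = 1+3 = 4.
ΔE = 122.4 × (1/1² − 1/4²) = 114.8 eV.
λ = 1240 / 114.8 = 10.8 nm.

10.8 nm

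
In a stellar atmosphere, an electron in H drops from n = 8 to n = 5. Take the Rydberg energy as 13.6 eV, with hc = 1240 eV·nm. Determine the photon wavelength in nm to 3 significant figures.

ΔE = 13.60 × (1/5² − 1/8²) = 13.60 × 0.02438 = 0.3315 eV.
λ = hc/ΔE = 1240 / 0.3315 = 3740 nm.

3740 nm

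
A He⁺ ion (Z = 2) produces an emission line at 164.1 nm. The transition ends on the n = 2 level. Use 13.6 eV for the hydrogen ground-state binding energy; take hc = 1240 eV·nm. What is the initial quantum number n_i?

The photon energy is ΔE = hc/λ = 1240 / 164.1 = 7.556 eV.
With Z = 2, ΔE = 54.40 × (1/n_f² − 1/n_i²), so 1/n_f² − 1/n_i² = 0.1389.
With n_f = 2: 1/n_i² = 1/4 − 0.1389 = 0.1111, so n_i ≈ 3.00.

n_i = 3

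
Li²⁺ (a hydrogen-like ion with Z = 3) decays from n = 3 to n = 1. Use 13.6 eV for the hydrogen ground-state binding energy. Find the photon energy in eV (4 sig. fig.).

The Bohr energies scale as Z², so for Z = 3: E_n = −122.4/n² eV.
E_3 = −122.4/9 = −13.60 eV and E_1 = −122.4/1 = −122.4 eV.
The photon energy is |E_3 − E_1| = 108.8 eV.

108.8 eV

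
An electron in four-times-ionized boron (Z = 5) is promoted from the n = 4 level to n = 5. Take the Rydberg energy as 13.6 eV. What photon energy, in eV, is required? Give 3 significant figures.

The Bohr energies scale as Z², so for Z = 5: E_n = −340.0/n² eV.
E_5 = −340.0/25 = −13.60 eV and E_4 = −340.0/16 = −21.25 eV.
The photon energy is |E_5 − E_4| = 7.65 eV.

7.65 eV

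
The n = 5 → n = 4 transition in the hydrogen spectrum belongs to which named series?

The series is set by the lower level: n_f = 4 is the Brackett series.

Brackett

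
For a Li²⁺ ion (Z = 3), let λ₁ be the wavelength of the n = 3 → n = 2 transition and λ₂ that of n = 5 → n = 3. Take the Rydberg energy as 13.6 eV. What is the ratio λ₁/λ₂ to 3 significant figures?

0.512

λ ∝ 1/ΔE ∝ 1/(1/n_f² − 1/n_i²), and the Z² and hc factors cancel in the ratio.
λ₁/λ₂ = (1/3² − 1/5²)/(1/2² − 1/3²) = 0.07111/0.1389 = 0.512.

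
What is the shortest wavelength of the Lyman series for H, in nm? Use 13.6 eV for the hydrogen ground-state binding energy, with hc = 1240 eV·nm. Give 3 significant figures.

The Lyman series has lower level n_f = 1; the series limit corresponds to n_i → ∞.
ΔE_max = 13.6 × 1 / 1² = 13.60 eV.
λ_min = 1240 / 13.60 = 91.2 nm.

91.2 nm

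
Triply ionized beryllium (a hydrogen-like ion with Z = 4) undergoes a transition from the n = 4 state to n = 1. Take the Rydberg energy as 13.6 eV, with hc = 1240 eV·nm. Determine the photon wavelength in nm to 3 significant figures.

6.08 nm

For Z = 4 the level energies scale as Z², so the effective Rydberg energy is 13.6 × 16 = 217.6 eV.
ΔE = 217.6 × (1/1² − 1/4²) = 217.6 × 0.9375 = 204.0 eV.
λ = hc/ΔE = 1240 / 204.0 = 6.08 nm.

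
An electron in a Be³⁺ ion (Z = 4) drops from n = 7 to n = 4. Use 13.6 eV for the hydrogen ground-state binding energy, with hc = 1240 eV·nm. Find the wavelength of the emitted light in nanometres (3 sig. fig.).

135 nm

For Z = 4 the level energies scale as Z², so the effective Rydberg energy is 13.6 × 16 = 217.6 eV.
ΔE = 217.6 × (1/4² − 1/7²) = 217.6 × 0.04209 = 9.159 eV.
λ = hc/ΔE = 1240 / 9.159 = 135 nm.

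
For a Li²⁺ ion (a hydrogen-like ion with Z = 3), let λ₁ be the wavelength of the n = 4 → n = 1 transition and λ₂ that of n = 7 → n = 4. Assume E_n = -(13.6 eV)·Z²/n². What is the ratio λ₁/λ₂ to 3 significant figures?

λ ∝ 1/ΔE ∝ 1/(1/n_f² − 1/n_i²), and the Z² and hc factors cancel in the ratio.
λ₁/λ₂ = (1/4² − 1/7²)/(1/1² − 1/4²) = 0.04209/0.9375 = 0.0449.

0.0449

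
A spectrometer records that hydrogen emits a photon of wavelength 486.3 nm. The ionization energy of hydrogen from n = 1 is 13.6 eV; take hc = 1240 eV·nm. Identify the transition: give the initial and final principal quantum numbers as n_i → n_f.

n_i = 4, n_f = 2

The photon energy is ΔE = hc/λ = 1240 / 486.3 = 2.550 eV.
With Z = 1, ΔE = 13.60 × (1/n_f² − 1/n_i²), so 1/n_f² − 1/n_i² = 0.1875.
Trying n_f = 2 gives 1/n_i² = 0.06251, i.e. n_i ≈ 4; this pair matches.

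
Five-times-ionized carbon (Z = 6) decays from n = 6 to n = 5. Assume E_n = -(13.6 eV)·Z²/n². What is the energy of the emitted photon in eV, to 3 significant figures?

5.98 eV

The Bohr energies scale as Z², so for Z = 6: E_n = −489.6/n² eV.
E_6 = −489.6/36 = −13.60 eV and E_5 = −489.6/25 = −19.58 eV.
The photon energy is |E_6 − E_5| = 5.98 eV.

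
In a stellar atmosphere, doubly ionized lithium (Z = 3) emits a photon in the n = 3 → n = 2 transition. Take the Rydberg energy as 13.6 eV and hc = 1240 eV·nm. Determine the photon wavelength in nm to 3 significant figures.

For Z = 3 the level energies scale as Z², so the effective Rydberg energy is 13.6 × 9 = 122.4 eV.
ΔE = 122.4 × (1/2² − 1/3²) = 122.4 × 0.1389 = 17.00 eV.
λ = hc/ΔE = 1240 / 17.00 = 72.9 nm.

72.9 nm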